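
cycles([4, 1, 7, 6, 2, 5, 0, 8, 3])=(0 4 2 7 8 3 6)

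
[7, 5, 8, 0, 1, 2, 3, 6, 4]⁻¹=[3, 4, 5, 6, 8, 1, 7, 0, 2]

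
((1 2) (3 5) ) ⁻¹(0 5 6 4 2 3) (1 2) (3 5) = (0 3 6 4 1 5) 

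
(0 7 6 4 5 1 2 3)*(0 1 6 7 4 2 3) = (0 4 5 6 2)(1 3)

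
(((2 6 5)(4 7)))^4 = (2 6 5)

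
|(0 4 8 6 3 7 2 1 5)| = 9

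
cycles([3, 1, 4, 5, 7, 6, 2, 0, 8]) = (0 3 5 6 2 4 7) 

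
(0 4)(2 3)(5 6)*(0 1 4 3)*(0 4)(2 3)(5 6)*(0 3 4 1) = (0 2 1 3 4)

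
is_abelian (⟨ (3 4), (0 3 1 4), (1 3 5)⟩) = no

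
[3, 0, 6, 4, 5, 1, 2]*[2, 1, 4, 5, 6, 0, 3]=[5, 2, 3, 6, 0, 1, 4]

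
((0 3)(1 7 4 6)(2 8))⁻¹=(0 3)(1 6 4 7)(2 8)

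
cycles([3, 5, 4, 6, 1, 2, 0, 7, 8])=(0 3 6)(1 5 2 4)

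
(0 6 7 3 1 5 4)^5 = (0 5 3 6 4 1 7)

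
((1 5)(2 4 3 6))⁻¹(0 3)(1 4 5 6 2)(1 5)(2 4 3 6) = (0 6)(1 2 4 5 3)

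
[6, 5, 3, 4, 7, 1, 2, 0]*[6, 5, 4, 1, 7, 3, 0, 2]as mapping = [0→0, 1→3, 2→1, 3→7, 4→2, 5→5, 6→4, 7→6]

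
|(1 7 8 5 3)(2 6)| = 10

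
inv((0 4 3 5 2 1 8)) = (0 8 1 2 5 3 4)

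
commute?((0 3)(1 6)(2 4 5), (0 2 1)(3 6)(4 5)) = no:(0 3)(1 6)(2 4 5) * (0 2 1)(3 6)(4 5) = (0 6)(1 3 2 5), (0 2 1)(3 6)(4 5) * (0 3)(1 6)(2 4 5) = (0 4 2 6)(1 3)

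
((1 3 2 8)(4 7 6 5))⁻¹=(1 8 2 3)(4 5 6 7)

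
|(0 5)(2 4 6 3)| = 4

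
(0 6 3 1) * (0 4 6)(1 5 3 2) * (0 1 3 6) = (0 1 4)(2 3 5 6)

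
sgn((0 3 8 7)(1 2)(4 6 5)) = 1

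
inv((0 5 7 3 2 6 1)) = (0 1 6 2 3 7 5)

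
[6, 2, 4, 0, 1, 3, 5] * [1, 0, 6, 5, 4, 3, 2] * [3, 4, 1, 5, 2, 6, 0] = [1, 0, 2, 4, 3, 6, 5] 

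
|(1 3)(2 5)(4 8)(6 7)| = 2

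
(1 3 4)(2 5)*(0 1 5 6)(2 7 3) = (0 1 2 6)(3 4 5 7)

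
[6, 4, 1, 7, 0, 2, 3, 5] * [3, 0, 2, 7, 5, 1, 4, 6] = [4, 5, 0, 6, 3, 2, 7, 1]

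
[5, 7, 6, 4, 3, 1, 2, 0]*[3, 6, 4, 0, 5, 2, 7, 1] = [2, 1, 7, 5, 0, 6, 4, 3]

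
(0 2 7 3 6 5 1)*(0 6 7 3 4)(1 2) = (0 1 6 5 2 3 7 4)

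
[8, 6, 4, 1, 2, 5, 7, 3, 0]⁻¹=[8, 3, 4, 7, 2, 5, 1, 6, 0]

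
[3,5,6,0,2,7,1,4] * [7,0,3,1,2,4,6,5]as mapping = [0→1,1→4,2→6,3→7,4→3,5→5,6→0,7→2]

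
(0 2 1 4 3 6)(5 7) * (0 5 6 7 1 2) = (1 4 3 7 6 5)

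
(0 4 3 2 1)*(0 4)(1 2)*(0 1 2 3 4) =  (0 1)(2 3)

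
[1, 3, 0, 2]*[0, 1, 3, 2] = [1, 2, 0, 3]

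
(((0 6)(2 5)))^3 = (0 6)(2 5)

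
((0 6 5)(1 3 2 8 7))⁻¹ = (0 5 6)(1 7 8 2 3)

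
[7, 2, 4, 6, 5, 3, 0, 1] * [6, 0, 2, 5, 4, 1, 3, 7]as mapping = [0→7, 1→2, 2→4, 3→3, 4→1, 5→5, 6→6, 7→0]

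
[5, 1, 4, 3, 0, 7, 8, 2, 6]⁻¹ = [4, 1, 7, 3, 2, 0, 8, 5, 6]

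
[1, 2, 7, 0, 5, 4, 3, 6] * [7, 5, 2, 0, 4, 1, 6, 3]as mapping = [0→5, 1→2, 2→3, 3→7, 4→1, 5→4, 6→0, 7→6]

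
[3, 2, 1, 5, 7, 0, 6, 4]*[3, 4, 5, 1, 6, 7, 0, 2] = [1, 5, 4, 7, 2, 3, 0, 6]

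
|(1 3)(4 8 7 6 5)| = 10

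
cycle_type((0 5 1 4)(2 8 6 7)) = 4^2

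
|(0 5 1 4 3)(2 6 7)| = 15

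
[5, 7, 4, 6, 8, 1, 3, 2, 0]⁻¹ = [8, 5, 7, 6, 2, 0, 3, 1, 4]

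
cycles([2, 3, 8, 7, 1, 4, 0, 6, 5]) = (0 2 8 5 4 1 3 7 6)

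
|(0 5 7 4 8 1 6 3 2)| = 9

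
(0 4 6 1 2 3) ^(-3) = (0 1) (2 4) (3 6) 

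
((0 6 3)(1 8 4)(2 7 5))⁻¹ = (0 3 6)(1 4 8)(2 5 7)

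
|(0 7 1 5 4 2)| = 6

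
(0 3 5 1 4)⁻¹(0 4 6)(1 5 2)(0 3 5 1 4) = (0 6 3)(1 2 4)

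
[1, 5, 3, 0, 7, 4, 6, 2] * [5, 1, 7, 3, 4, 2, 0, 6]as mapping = [0→1, 1→2, 2→3, 3→5, 4→6, 5→4, 6→0, 7→7]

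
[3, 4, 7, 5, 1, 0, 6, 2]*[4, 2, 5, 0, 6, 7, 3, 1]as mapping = [0→0, 1→6, 2→1, 3→7, 4→2, 5→4, 6→3, 7→5]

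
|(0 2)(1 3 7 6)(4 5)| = 4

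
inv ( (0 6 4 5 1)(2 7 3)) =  (0 1 5 4 6)(2 3 7)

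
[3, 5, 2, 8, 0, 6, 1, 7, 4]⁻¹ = [4, 6, 2, 0, 8, 1, 5, 7, 3]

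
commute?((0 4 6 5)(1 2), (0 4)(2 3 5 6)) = no:(0 4 6 5)(1 2)*(0 4)(2 3 5 6) = (1 3 5 4 2), (0 4)(2 3 5 6)*(0 4 6 5)(1 2) = (0 6 1 2 3)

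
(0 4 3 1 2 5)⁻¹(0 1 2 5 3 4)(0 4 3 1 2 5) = (0 1 3 4 2 5)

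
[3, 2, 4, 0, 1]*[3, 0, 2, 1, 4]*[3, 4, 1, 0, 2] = [4, 1, 2, 0, 3]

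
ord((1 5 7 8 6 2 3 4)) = 8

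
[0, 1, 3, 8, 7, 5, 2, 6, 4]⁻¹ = [0, 1, 6, 2, 8, 5, 7, 4, 3]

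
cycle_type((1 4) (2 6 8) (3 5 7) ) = 2.3^2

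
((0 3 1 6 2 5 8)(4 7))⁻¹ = (0 8 5 2 6 1 3)(4 7)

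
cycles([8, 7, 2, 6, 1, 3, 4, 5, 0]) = (0 8) (1 7 5 3 6 4) 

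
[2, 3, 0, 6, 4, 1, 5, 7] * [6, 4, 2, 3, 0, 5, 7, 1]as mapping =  [0→2, 1→3, 2→6, 3→7, 4→0, 5→4, 6→5, 7→1]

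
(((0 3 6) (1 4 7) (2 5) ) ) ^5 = (0 6 3) (1 7 4) (2 5) 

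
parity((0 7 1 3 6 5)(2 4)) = even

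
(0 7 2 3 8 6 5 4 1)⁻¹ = (0 1 4 5 6 8 3 2 7)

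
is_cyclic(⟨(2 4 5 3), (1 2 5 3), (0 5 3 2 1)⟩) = no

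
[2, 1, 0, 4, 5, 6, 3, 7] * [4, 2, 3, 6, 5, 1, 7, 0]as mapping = [0→3, 1→2, 2→4, 3→5, 4→1, 5→7, 6→6, 7→0]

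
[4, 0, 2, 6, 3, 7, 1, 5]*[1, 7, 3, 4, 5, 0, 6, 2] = [5, 1, 3, 6, 4, 2, 7, 0] 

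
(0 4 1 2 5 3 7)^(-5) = (0 1 5 7 4 2 3)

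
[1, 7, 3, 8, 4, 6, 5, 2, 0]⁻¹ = [8, 0, 7, 2, 4, 6, 5, 1, 3]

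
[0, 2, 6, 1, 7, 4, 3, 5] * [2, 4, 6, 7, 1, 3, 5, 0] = [2, 6, 5, 4, 0, 1, 7, 3]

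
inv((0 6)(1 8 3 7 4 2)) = (0 6)(1 2 4 7 3 8)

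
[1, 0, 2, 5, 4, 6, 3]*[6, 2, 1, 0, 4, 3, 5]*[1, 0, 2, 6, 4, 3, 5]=[2, 5, 0, 6, 4, 3, 1]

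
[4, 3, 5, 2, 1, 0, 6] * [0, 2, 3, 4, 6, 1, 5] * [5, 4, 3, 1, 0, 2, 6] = [6, 0, 4, 1, 3, 5, 2]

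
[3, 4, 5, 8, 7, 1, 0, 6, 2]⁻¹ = [6, 5, 8, 0, 1, 2, 7, 4, 3]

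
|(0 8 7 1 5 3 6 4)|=8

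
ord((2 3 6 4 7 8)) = 6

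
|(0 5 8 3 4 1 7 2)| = 8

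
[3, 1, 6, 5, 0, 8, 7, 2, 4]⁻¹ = [4, 1, 7, 0, 8, 3, 2, 6, 5]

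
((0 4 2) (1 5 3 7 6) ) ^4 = (0 4 2) (1 6 7 3 5) 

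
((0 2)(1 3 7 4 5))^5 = (0 2)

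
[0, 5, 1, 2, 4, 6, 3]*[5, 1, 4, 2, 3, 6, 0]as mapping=[0→5, 1→6, 2→1, 3→4, 4→3, 5→0, 6→2]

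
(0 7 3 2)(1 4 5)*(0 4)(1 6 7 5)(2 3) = (0 5 6 7 2 4 1)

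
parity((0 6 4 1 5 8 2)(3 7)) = odd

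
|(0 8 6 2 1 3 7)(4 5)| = 14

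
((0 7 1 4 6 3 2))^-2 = (0 3 4 7 2 6 1)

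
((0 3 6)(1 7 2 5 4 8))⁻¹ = (0 6 3)(1 8 4 5 2 7)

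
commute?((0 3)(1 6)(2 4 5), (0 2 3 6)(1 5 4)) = no:(0 3)(1 6)(2 4 5)*(0 2 3 6)(1 5 4) = (0 6 5 3 2 1), (0 2 3 6)(1 5 4)*(0 3)(1 6)(2 4 5) = (0 4 6 3 1 2)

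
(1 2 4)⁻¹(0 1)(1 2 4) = (0 2)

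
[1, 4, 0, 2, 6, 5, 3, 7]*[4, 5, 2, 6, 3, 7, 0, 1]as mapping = [0→5, 1→3, 2→4, 3→2, 4→0, 5→7, 6→6, 7→1]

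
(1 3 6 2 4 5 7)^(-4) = (1 2 7 6 5 3 4)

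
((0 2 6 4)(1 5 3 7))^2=(0 6)(1 3)(2 4)(5 7)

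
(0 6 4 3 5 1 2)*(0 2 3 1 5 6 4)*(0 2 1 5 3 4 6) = (0 6 2 1 4 5 3)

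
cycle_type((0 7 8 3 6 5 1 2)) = 8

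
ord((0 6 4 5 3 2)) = 6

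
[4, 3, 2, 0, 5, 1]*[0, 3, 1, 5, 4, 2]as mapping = [0→4, 1→5, 2→1, 3→0, 4→2, 5→3]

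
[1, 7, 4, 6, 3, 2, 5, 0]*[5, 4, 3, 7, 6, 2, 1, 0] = [4, 0, 6, 1, 7, 3, 2, 5]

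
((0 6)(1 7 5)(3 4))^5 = (0 6)(1 5 7)(3 4)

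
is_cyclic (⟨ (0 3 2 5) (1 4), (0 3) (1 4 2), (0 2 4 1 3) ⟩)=no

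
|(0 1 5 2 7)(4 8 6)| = 15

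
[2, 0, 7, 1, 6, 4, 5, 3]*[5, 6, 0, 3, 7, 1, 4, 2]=[0, 5, 2, 6, 4, 7, 1, 3]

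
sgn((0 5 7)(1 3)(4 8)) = 1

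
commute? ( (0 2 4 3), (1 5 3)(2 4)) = no: (0 2 4 3)*(1 5 3)(2 4) = (0 4 1 5 3), (1 5 3)(2 4)*(0 2 4 3) = (0 2 3 1 5)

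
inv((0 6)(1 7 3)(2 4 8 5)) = (0 6)(1 3 7)(2 5 8 4)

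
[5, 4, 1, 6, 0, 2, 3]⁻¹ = [4, 2, 5, 6, 1, 0, 3]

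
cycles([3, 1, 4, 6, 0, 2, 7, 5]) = (0 3 6 7 5 2 4)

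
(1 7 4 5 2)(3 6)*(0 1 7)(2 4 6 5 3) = (0 1)(2 7 6)(3 5 4)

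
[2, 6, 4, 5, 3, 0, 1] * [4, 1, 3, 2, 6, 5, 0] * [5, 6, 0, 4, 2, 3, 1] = [4, 5, 1, 3, 0, 2, 6]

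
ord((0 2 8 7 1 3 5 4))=8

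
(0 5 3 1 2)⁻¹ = (0 2 1 3 5)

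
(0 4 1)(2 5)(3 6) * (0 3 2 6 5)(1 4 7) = (0 7 1 3 5 6 2)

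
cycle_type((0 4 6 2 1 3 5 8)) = 8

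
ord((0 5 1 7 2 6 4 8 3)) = 9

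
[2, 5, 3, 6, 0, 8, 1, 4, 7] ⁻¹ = [4, 6, 0, 2, 7, 1, 3, 8, 5] 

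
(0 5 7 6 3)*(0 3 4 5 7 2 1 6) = (0 7)(1 6 4 5 2)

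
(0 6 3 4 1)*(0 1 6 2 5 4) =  (0 2 5 4 6 3)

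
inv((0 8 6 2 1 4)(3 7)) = (0 4 1 2 6 8)(3 7)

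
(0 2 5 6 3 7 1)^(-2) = (0 7 6 2 1 3 5)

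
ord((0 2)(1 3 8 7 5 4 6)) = 14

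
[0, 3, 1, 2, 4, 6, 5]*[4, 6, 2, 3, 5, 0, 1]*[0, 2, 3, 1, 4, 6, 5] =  [4, 1, 5, 3, 6, 2, 0]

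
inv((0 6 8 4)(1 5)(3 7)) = (0 4 8 6)(1 5)(3 7)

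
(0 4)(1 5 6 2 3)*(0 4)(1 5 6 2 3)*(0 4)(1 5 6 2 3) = (0 4)(1 2 5 3 6)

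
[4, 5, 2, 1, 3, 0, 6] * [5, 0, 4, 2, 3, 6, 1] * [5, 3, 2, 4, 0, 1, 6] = [4, 6, 0, 5, 2, 1, 3]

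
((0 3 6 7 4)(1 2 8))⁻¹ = (0 4 7 6 3)(1 8 2)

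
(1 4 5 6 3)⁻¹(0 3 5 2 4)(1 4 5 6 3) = (0 1 6 2 5)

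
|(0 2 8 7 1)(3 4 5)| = 15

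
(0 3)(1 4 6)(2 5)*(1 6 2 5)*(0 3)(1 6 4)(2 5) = (2 6 4 5)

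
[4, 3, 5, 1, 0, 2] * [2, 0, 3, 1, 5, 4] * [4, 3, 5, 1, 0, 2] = [2, 3, 0, 4, 5, 1]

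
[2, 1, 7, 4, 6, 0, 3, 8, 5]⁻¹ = [5, 1, 0, 6, 3, 8, 4, 2, 7]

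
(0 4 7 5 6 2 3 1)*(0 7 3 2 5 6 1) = (0 4 3)(1 7 6 5)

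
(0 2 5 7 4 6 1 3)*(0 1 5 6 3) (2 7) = (0 7 4 3 1) (2 6 5) 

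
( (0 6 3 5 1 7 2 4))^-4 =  (0 1)(2 3)(4 5)(6 7)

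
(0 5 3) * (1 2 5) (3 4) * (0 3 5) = (0 1 2) (4 5) 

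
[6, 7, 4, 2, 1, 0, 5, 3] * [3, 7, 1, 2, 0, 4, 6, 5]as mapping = [0→6, 1→5, 2→0, 3→1, 4→7, 5→3, 6→4, 7→2]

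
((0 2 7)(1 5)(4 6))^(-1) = (0 7 2)(1 5)(4 6)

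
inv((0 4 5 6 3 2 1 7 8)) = (0 8 7 1 2 3 6 5 4)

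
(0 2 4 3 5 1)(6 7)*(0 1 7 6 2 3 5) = (0 3)(2 4 5 7)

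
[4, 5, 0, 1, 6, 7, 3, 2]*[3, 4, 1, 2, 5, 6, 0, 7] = [5, 6, 3, 4, 0, 7, 2, 1]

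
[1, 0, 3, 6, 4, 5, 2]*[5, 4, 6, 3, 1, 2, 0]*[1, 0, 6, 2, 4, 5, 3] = [4, 5, 2, 1, 0, 6, 3]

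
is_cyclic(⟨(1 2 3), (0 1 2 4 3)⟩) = no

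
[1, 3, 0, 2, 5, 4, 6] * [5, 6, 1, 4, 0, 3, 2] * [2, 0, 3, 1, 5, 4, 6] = [6, 5, 4, 0, 1, 2, 3]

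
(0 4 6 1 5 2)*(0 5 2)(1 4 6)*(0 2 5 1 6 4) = (0 4 6)(1 5 2)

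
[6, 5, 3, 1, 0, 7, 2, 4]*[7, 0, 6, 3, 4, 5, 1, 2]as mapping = [0→1, 1→5, 2→3, 3→0, 4→7, 5→2, 6→6, 7→4]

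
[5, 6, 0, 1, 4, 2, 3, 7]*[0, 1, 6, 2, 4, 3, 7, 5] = [3, 7, 0, 1, 4, 6, 2, 5]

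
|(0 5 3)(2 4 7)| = 3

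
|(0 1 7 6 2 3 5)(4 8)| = 14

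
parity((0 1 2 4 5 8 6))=even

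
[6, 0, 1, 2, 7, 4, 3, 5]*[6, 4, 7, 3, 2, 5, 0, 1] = [0, 6, 4, 7, 1, 2, 3, 5]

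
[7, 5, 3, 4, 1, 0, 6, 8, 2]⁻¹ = [5, 4, 8, 2, 3, 1, 6, 0, 7]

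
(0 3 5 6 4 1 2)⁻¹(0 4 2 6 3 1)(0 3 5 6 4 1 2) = (0 4 5 2 3 1)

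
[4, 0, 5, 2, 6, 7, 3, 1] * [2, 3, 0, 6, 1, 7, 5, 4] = [1, 2, 7, 0, 5, 4, 6, 3] 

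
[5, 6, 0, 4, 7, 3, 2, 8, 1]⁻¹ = [2, 8, 6, 5, 3, 0, 1, 4, 7]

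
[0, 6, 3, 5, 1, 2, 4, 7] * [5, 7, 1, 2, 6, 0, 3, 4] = [5, 3, 2, 0, 7, 1, 6, 4]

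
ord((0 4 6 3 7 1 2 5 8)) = 9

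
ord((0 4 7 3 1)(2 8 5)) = 15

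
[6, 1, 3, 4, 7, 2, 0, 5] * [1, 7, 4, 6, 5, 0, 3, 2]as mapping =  [0→3, 1→7, 2→6, 3→5, 4→2, 5→4, 6→1, 7→0]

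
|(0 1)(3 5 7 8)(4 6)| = 4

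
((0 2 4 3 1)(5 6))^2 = (0 4 1 2 3)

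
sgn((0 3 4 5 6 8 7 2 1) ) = 1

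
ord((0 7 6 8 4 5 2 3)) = 8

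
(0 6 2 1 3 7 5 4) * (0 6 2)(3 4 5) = (0 2 1 4 6)(3 7)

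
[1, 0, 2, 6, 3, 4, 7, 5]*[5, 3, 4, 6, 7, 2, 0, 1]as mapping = [0→3, 1→5, 2→4, 3→0, 4→6, 5→7, 6→1, 7→2]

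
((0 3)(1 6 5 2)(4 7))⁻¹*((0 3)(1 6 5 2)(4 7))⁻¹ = (1 5)(2 6)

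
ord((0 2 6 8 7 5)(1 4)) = 6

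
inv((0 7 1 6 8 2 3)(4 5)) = (0 3 2 8 6 1 7)(4 5)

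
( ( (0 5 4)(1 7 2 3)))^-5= (0 5 4)(1 3 2 7)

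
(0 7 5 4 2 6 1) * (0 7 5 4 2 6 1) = (0 5 2 1 7 4 6)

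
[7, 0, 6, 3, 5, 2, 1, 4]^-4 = [5, 4, 0, 3, 6, 1, 7, 2]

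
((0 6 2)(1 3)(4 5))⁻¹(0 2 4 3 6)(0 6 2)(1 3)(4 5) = (0 5 1 2 6)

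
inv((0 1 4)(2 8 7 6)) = (0 4 1)(2 6 7 8)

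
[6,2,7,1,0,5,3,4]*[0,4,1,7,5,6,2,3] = [2,1,3,4,0,6,7,5]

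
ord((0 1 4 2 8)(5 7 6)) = 15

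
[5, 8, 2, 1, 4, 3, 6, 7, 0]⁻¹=[8, 3, 2, 5, 4, 0, 6, 7, 1]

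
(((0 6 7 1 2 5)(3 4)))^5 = (0 5 2 1 7 6)(3 4)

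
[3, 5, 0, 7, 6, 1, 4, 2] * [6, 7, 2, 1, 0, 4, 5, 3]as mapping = [0→1, 1→4, 2→6, 3→3, 4→5, 5→7, 6→0, 7→2]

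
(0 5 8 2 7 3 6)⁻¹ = (0 6 3 7 2 8 5)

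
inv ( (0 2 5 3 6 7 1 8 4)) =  (0 4 8 1 7 6 3 5 2)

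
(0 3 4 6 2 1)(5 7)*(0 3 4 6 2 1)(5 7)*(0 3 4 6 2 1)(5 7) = (0 6)(1 4)(2 3)(5 7)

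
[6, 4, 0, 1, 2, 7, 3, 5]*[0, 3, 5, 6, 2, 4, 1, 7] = [1, 2, 0, 3, 5, 7, 6, 4]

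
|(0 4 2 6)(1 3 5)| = 12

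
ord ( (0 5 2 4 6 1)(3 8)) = 6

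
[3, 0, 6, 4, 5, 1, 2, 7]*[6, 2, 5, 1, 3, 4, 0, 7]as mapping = [0→1, 1→6, 2→0, 3→3, 4→4, 5→2, 6→5, 7→7]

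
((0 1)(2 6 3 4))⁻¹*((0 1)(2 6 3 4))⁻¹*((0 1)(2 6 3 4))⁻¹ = (0 1)(2 6 3 4)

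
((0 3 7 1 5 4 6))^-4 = (0 1 6 7 4 3 5)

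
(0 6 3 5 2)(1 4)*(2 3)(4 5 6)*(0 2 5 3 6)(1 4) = (0 1 3)(5 6)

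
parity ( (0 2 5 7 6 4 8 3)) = odd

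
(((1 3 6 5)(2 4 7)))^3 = (1 5 6 3)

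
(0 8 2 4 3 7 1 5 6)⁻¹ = (0 6 5 1 7 3 4 2 8)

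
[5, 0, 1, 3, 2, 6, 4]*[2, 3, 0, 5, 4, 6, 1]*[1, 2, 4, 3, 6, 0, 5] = [5, 4, 3, 0, 1, 2, 6]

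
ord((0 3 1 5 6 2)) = 6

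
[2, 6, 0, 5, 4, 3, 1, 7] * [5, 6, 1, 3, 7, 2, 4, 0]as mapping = [0→1, 1→4, 2→5, 3→2, 4→7, 5→3, 6→6, 7→0]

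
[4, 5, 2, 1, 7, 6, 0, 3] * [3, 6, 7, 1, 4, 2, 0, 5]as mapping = [0→4, 1→2, 2→7, 3→6, 4→5, 5→0, 6→3, 7→1]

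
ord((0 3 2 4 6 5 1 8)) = 8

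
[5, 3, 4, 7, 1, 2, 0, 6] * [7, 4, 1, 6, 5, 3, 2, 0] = [3, 6, 5, 0, 4, 1, 7, 2]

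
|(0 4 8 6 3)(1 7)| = 10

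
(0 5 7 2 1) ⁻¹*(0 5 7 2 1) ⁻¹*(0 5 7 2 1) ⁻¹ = (0 7 1 5 2) 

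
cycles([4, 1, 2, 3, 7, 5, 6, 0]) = (0 4 7)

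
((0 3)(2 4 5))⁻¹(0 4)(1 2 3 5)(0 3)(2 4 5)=(0 2 1 4)(3 5)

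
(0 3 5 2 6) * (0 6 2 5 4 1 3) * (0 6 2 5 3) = (0 6 2 5 3 4 1)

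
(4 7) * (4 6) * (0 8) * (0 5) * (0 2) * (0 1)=(0 8 5 2 1)(4 7 6)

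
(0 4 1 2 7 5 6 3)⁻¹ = (0 3 6 5 7 2 1 4)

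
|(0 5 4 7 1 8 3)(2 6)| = 14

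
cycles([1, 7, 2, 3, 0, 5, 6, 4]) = (0 1 7 4)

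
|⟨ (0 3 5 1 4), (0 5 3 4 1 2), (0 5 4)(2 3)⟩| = 720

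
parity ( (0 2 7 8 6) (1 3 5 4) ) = odd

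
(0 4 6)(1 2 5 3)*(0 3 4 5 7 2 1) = (0 5 4 6 3)(2 7)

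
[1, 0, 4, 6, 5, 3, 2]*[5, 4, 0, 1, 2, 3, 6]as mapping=[0→4, 1→5, 2→2, 3→6, 4→3, 5→1, 6→0]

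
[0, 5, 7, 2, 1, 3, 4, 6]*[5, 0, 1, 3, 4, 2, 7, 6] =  [5, 2, 6, 1, 0, 3, 4, 7]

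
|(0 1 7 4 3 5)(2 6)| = 6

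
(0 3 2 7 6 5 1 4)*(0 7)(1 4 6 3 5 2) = (0 5 4 7 3 1 6 2)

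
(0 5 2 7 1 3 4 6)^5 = (0 3 2 6 1 5 4 7)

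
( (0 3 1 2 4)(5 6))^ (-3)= (0 1 4 3 2)(5 6)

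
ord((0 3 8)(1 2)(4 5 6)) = 6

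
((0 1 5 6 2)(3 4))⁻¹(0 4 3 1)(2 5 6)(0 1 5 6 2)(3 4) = (0 6 2)(1 3 4 5)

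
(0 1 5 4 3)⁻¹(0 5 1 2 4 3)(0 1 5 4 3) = (0 1 4 5 2 3)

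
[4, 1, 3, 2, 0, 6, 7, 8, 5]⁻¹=[4, 1, 3, 2, 0, 8, 5, 6, 7]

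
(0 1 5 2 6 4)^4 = (0 6 5)(1 4 2)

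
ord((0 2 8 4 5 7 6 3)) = 8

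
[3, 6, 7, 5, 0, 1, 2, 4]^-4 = [6, 4, 3, 2, 1, 7, 0, 5]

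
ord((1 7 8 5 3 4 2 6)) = 8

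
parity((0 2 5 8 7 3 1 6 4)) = even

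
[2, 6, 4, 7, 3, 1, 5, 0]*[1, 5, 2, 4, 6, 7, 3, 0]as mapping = [0→2, 1→3, 2→6, 3→0, 4→4, 5→5, 6→7, 7→1]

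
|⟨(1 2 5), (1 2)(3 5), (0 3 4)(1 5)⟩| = 720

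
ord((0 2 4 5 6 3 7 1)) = 8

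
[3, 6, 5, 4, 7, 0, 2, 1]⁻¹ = [5, 7, 6, 0, 3, 2, 1, 4]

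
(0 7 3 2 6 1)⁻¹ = (0 1 6 2 3 7)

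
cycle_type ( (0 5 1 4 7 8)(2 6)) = 2.6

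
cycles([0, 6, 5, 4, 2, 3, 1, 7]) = (1 6)(2 5 3 4)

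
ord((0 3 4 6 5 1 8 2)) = 8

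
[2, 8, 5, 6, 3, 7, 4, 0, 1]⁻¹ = [7, 8, 0, 4, 6, 2, 3, 5, 1]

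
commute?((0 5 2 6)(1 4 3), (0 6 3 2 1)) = no:(0 5 2 6)(1 4 3)*(0 6 3 2 1) = (0 5 1 4 2 3), (0 6 3 2 1)*(0 5 2 6)(1 4 3) = (1 5 2 4 3 6)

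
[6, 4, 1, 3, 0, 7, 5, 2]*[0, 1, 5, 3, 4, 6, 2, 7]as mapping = [0→2, 1→4, 2→1, 3→3, 4→0, 5→7, 6→6, 7→5]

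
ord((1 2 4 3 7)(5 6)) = 10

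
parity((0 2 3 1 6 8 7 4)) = odd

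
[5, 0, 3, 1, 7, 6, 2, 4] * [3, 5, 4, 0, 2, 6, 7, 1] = [6, 3, 0, 5, 1, 7, 4, 2]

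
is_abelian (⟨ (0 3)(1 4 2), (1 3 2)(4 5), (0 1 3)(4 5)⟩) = no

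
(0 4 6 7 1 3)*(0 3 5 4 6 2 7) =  (0 6) (1 5 4 2 7) 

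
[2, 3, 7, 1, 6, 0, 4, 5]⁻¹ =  [5, 3, 0, 1, 6, 7, 4, 2]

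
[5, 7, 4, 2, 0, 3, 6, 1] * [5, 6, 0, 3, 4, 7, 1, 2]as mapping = [0→7, 1→2, 2→4, 3→0, 4→5, 5→3, 6→1, 7→6]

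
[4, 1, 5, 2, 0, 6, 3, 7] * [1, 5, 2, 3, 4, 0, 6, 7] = [4, 5, 0, 2, 1, 6, 3, 7] 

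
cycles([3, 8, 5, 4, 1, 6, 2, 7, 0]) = (0 3 4 1 8)(2 5 6)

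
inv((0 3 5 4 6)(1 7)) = (0 6 4 5 3)(1 7)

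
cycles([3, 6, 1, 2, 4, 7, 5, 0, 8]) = (0 3 2 1 6 5 7)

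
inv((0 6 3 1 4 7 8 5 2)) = (0 2 5 8 7 4 1 3 6)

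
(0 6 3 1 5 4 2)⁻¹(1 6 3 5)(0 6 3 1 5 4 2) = (1 4 5 3)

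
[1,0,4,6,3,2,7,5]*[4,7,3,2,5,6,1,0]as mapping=[0→7,1→4,2→5,3→1,4→2,5→3,6→0,7→6]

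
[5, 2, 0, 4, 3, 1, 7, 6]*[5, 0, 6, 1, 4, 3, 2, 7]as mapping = [0→3, 1→6, 2→5, 3→4, 4→1, 5→0, 6→7, 7→2]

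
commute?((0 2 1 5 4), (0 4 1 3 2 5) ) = no:(0 2 1 5 4) * (0 4 1 3 2 5) = (0 5 1) (2 3), (0 4 1 3 2 5) * (0 2 1 5 4) = (1 3) (2 4 5) 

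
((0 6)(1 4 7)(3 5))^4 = (1 4 7)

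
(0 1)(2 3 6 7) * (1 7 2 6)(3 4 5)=(0 7 6 2 4 5 3 1)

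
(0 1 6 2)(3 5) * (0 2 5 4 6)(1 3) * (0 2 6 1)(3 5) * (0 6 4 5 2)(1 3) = (0 2 4 3 5 6 1)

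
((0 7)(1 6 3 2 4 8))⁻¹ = (0 7)(1 8 4 2 3 6)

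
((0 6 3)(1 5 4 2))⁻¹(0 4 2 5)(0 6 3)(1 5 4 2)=(1 4 6 2)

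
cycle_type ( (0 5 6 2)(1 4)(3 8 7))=2.3.4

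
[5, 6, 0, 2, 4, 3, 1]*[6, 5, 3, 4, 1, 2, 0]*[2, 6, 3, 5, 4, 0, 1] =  [3, 2, 1, 5, 6, 4, 0]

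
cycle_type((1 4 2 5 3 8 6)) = 7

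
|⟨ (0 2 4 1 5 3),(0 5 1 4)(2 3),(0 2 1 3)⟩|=720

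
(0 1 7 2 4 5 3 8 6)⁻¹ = (0 6 8 3 5 4 2 7 1)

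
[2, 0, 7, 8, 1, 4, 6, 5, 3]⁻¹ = [1, 4, 0, 8, 5, 7, 6, 2, 3]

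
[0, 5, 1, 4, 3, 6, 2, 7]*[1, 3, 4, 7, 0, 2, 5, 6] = [1, 2, 3, 0, 7, 5, 4, 6]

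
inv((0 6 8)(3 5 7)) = (0 8 6)(3 7 5)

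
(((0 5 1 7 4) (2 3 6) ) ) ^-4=(0 5 1 7 4) (2 6 3) 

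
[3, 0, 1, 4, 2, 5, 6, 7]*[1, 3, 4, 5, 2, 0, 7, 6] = [5, 1, 3, 2, 4, 0, 7, 6]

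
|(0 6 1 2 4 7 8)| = 7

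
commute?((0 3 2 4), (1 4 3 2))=no:(0 3 2 4)*(1 4 3 2)=(0 2 3 1 4), (1 4 3 2)*(0 3 2 4)=(0 3 4 2 1)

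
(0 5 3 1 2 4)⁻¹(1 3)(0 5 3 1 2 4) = (1 2)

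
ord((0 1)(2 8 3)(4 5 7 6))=12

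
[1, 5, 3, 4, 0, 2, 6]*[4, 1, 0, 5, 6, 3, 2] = [1, 3, 5, 6, 4, 0, 2]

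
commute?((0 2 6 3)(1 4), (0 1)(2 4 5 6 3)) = no:(0 2 6 3)(1 4)*(0 1)(2 4 5 6 3) = (0 4)(1 5 6 2 3), (0 1)(2 4 5 6 3)*(0 2 6 3)(1 4) = (0 4 5 3 6)(1 2)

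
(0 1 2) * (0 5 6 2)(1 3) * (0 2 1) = (0 3)(1 2 5 6)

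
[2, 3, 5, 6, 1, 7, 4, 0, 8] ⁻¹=[7, 4, 0, 1, 6, 2, 3, 5, 8] 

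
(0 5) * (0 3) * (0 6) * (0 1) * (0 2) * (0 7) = (0 5 3 6 1 2 7)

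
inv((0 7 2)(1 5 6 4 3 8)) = (0 2 7)(1 8 3 4 6 5)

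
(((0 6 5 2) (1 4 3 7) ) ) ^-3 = (0 6 5 2) (1 4 3 7) 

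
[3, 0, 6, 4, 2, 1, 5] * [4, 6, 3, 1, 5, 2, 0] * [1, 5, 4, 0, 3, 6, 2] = [5, 3, 1, 6, 0, 2, 4]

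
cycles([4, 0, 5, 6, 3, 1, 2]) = (0 4 3 6 2 5 1)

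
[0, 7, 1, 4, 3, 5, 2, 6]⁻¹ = [0, 2, 6, 4, 3, 5, 7, 1]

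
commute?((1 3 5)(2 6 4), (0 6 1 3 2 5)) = no:(1 3 5)(2 6 4)*(0 6 1 3 2 5) = (0 6 4 5 3)(1 2), (0 6 1 3 2 5)*(1 3 5)(2 6 4) = (0 4 2 1 5)(3 6)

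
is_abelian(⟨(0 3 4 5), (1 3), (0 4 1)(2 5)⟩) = no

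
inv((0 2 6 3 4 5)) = (0 5 4 3 6 2)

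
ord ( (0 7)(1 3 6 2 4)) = 10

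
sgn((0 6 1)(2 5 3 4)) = -1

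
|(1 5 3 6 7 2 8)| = 7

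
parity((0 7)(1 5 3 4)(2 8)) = odd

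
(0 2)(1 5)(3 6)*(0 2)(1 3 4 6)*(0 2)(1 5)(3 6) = (0 2)(3 5 6 4)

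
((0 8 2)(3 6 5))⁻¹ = (0 2 8)(3 5 6)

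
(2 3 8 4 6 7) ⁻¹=(2 7 6 4 8 3) 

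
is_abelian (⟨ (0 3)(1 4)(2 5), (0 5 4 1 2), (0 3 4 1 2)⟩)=no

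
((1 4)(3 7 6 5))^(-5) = (1 4)(3 5 6 7)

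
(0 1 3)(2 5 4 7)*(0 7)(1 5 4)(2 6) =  (0 5 1 3 7 6 2 4)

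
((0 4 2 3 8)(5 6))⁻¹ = (0 8 3 2 4)(5 6)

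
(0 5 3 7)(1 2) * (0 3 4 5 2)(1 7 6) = (0 2 7 3 6 1)(4 5)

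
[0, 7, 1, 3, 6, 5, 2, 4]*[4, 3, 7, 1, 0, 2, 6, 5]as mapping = [0→4, 1→5, 2→3, 3→1, 4→6, 5→2, 6→7, 7→0]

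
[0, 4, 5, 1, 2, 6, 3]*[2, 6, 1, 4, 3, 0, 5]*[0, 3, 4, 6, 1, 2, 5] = [4, 6, 0, 5, 3, 2, 1]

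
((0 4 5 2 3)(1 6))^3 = (0 2 4 3 5)(1 6)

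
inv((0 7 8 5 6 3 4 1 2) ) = (0 2 1 4 3 6 5 8 7) 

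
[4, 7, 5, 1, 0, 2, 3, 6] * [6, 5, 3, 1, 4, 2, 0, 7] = [4, 7, 2, 5, 6, 3, 1, 0]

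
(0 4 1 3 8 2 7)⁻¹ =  (0 7 2 8 3 1 4)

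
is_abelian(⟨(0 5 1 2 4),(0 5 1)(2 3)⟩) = no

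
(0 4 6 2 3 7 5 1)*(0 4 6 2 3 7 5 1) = (0 6 3 5)(1 4 2 7)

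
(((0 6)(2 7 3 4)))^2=(2 3)(4 7)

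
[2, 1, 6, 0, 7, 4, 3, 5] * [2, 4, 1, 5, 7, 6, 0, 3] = [1, 4, 0, 2, 3, 7, 5, 6]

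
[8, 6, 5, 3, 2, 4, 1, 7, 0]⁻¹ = [8, 6, 4, 3, 5, 2, 1, 7, 0]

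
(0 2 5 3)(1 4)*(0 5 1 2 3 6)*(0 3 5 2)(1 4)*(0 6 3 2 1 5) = (1 5 3)(2 4 6)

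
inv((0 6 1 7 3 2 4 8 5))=(0 5 8 4 2 3 7 1 6)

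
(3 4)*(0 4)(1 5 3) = (0 4 1 5 3)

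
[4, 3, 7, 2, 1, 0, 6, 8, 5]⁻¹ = [5, 4, 3, 1, 0, 8, 6, 2, 7]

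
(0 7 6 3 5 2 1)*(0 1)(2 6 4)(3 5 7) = (0 3 7 4 2)(5 6)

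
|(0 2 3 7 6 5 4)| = 7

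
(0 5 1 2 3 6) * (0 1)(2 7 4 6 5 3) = (0 3 5)(1 7 4 6)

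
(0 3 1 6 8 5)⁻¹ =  (0 5 8 6 1 3)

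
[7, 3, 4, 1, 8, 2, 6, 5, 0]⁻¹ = [8, 3, 5, 1, 2, 7, 6, 0, 4]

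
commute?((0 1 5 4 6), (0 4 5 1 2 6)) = no:(0 1 5 4 6)*(0 4 5 1 2 6) = (0 2 6 4), (0 4 5 1 2 6)*(0 1 5 4 6) = (0 6 1 2)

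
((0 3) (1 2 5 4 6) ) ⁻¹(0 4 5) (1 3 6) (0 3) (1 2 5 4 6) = (0 1 2) (3 6 4) 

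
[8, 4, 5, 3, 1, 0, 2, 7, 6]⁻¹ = [5, 4, 6, 3, 1, 2, 8, 7, 0]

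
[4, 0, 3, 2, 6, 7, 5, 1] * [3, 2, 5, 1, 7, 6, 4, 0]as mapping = [0→7, 1→3, 2→1, 3→5, 4→4, 5→0, 6→6, 7→2]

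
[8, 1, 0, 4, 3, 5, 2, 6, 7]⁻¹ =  [2, 1, 6, 4, 3, 5, 7, 8, 0]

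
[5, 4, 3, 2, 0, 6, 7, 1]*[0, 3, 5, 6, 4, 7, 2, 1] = [7, 4, 6, 5, 0, 2, 1, 3]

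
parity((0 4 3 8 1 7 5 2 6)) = even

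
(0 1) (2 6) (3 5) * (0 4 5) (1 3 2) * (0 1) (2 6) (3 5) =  (0 5 6) (1 4 3) 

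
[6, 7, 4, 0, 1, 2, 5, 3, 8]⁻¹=[3, 4, 5, 7, 2, 6, 0, 1, 8]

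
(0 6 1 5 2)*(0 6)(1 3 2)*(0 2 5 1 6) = (0 2)(3 5 6)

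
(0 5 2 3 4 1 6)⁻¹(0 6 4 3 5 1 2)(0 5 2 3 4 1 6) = (0 1 4 2 6 3 5)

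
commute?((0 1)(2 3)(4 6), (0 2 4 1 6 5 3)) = no:(0 1)(2 3)(4 6)*(0 2 4 1 6 5 3) = (0 6 1 2)(3 4 5), (0 2 4 1 6 5 3)*(0 1)(2 3)(4 6) = (0 3 1 4)(2 6 5)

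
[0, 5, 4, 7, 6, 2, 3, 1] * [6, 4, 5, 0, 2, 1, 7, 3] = [6, 1, 2, 3, 7, 5, 0, 4]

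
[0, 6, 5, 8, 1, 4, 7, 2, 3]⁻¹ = [0, 4, 7, 8, 5, 2, 1, 6, 3]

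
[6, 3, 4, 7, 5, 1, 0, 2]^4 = [0, 4, 3, 5, 7, 2, 6, 1]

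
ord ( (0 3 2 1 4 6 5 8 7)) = 9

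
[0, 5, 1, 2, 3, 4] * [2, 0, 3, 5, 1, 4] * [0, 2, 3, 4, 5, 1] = [3, 5, 0, 4, 1, 2]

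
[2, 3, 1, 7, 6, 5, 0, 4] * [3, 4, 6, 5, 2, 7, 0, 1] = [6, 5, 4, 1, 0, 7, 3, 2]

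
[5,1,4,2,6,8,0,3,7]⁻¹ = [6,1,3,7,2,0,4,8,5]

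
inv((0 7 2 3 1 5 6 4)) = (0 4 6 5 1 3 2 7)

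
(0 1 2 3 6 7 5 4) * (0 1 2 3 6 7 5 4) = (0 2 6 5)(1 3 7 4)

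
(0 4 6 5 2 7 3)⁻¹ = (0 3 7 2 5 6 4)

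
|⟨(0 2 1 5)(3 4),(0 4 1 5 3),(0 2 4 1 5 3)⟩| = 720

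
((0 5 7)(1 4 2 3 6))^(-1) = (0 7 5)(1 6 3 2 4)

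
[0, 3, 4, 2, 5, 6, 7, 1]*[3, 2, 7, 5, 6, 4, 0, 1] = [3, 5, 6, 7, 4, 0, 1, 2]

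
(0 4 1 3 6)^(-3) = (0 1 6 4 3)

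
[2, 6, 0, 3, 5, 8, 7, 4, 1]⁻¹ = [2, 8, 0, 3, 7, 4, 1, 6, 5]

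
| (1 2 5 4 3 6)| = 6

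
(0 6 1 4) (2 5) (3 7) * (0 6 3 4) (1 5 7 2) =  (0 3 2 7 4 6 5 1) 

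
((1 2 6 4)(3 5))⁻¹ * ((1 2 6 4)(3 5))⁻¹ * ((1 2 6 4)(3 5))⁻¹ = (1 2 6 4)(3 5)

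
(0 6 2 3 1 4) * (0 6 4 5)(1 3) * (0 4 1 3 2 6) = (0 1 5 4)(2 3)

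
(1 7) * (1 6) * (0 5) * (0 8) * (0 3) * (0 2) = (0 5 8 3 2)(1 7 6)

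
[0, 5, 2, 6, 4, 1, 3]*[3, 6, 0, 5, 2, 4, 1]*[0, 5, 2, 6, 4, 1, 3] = [6, 4, 0, 5, 2, 3, 1]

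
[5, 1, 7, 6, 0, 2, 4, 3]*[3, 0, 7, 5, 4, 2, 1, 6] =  [2, 0, 6, 1, 3, 7, 4, 5]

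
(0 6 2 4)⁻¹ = (0 4 2 6)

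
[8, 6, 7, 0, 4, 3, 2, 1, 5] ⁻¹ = [3, 7, 6, 5, 4, 8, 1, 2, 0] 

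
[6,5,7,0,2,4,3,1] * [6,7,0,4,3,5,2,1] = [2,5,1,6,0,3,4,7]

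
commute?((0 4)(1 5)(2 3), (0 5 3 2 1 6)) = no:(0 4)(1 5)(2 3) * (0 5 3 2 1 6) = (0 4 5 6)(1 3), (0 5 3 2 1 6) * (0 4)(1 5)(2 3) = (0 1 6 4)(2 5)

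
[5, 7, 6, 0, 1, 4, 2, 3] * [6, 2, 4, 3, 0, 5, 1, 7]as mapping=[0→5, 1→7, 2→1, 3→6, 4→2, 5→0, 6→4, 7→3]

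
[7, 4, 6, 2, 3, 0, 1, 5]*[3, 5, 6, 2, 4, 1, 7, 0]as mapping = [0→0, 1→4, 2→7, 3→6, 4→2, 5→3, 6→5, 7→1]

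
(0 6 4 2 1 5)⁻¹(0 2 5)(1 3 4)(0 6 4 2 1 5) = (0 6 1)(2 5 3)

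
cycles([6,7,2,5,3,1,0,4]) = (0 6)(1 7 4 3 5)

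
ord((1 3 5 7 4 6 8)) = 7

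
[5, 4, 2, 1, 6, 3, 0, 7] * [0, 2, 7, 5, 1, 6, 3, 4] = [6, 1, 7, 2, 3, 5, 0, 4]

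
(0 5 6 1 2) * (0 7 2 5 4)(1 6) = (0 4)(1 5)(2 7)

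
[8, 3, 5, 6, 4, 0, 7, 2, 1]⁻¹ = [5, 8, 7, 1, 4, 2, 3, 6, 0]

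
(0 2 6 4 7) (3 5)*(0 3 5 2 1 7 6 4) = (0 1 7 3 2 4 6) 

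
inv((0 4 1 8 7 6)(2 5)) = (0 6 7 8 1 4)(2 5)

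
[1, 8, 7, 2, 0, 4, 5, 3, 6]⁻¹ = [4, 0, 3, 7, 5, 6, 8, 2, 1]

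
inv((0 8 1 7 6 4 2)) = (0 2 4 6 7 1 8)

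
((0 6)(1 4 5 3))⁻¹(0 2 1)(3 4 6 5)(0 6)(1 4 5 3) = (0 3 1 5)(2 4 6)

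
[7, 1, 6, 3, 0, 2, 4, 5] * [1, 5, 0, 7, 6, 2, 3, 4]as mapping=[0→4, 1→5, 2→3, 3→7, 4→1, 5→0, 6→6, 7→2]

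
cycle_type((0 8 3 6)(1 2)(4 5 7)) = 2.3.4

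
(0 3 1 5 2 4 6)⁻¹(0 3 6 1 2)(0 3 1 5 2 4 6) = (0 5 4 3 1)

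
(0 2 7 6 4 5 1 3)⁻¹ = (0 3 1 5 4 6 7 2)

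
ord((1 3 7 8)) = 4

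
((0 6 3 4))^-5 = (0 4 3 6)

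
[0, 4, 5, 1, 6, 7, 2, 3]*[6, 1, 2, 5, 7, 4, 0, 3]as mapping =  [0→6, 1→7, 2→4, 3→1, 4→0, 5→3, 6→2, 7→5]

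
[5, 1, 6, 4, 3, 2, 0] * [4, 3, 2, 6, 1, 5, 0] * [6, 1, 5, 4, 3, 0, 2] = [0, 4, 6, 1, 2, 5, 3]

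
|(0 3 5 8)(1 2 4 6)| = 4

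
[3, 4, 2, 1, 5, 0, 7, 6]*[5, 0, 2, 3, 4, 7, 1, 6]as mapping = [0→3, 1→4, 2→2, 3→0, 4→7, 5→5, 6→6, 7→1]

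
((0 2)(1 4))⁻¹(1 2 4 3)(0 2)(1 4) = (0 1 3 4)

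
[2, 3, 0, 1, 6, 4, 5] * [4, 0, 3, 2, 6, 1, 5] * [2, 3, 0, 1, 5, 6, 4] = [1, 0, 5, 2, 6, 4, 3]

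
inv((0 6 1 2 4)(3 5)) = (0 4 2 1 6)(3 5)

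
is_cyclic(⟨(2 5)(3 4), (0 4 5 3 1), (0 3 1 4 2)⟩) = no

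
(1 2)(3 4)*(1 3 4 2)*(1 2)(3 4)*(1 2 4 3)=(1 4)(2 3)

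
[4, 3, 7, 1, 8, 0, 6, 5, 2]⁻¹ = [5, 3, 8, 1, 0, 7, 6, 2, 4]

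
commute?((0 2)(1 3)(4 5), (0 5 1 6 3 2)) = no:(0 2)(1 3)(4 5)*(0 5 1 6 3 2) = (1 2 5 4)(3 6), (0 5 1 6 3 2)*(0 2)(1 3)(4 5) = (0 4 5 3)(1 6)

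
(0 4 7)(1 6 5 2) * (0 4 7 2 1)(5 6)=(0 7 4 2)(1 5)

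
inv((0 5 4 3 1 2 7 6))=(0 6 7 2 1 3 4 5)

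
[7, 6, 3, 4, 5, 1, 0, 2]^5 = [5, 3, 6, 0, 7, 2, 4, 1]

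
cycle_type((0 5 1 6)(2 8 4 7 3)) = 4.5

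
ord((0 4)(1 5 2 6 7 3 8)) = 14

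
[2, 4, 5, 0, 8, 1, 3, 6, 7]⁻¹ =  [3, 5, 0, 6, 1, 2, 7, 8, 4]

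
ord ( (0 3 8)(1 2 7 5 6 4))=6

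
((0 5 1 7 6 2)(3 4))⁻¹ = (0 2 6 7 1 5)(3 4)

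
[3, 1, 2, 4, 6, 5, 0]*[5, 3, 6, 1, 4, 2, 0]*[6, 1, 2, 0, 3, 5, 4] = [1, 0, 4, 3, 6, 2, 5]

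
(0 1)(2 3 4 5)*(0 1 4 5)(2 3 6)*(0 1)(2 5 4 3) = (0 3 4 1)(2 6 5)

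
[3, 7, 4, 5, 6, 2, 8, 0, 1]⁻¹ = [7, 8, 5, 0, 2, 3, 4, 1, 6]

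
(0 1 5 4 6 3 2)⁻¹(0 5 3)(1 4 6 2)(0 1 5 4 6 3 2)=(0 5 6 3)(1 4 2)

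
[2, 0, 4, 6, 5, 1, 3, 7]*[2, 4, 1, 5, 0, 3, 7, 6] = [1, 2, 0, 7, 3, 4, 5, 6]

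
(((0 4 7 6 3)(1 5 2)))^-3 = (0 7 3 4 6)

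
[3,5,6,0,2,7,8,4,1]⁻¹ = [3,8,4,0,7,1,2,5,6]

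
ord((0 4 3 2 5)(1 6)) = 10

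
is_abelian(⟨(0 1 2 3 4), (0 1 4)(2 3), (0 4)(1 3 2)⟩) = no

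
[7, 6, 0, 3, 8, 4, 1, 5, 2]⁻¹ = [2, 6, 8, 3, 5, 7, 1, 0, 4]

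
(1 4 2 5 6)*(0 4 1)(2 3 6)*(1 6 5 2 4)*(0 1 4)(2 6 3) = (0 4 2 6 1 3 5)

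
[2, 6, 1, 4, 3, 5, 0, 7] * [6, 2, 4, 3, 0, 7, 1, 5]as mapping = [0→4, 1→1, 2→2, 3→0, 4→3, 5→7, 6→6, 7→5]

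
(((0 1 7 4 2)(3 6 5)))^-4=(0 1 7 4 2)(3 5 6)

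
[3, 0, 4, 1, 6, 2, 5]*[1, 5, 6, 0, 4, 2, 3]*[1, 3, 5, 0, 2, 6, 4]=[1, 3, 2, 6, 0, 4, 5]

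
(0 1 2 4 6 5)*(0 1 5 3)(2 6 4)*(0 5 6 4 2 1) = (0 6 3 5)(1 4 2)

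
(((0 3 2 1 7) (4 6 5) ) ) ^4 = (0 7 1 2 3) (4 6 5) 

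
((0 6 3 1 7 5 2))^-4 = (0 1 2 3 5 6 7)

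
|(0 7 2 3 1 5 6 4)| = 8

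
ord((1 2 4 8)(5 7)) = 4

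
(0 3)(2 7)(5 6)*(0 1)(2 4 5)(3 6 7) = (0 6 2 3 1)(4 5 7)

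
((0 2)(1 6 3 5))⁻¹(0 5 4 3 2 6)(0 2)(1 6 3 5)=(0 3 2 1 4 5)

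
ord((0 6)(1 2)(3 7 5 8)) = 4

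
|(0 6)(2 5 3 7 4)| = 10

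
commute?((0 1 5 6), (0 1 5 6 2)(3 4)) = no:(0 1 5 6)*(0 1 5 6 2)(3 4) = (0 5 2)(1 6)(3 4), (0 1 5 6 2)(3 4)*(0 1 5 6) = (0 5)(1 6 2)(3 4)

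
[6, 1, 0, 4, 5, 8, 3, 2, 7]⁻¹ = [2, 1, 7, 6, 3, 4, 0, 8, 5]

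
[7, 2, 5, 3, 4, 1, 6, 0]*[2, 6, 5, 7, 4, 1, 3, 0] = [0, 5, 1, 7, 4, 6, 3, 2]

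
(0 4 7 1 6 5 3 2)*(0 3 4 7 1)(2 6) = (0 7)(1 2 3 6 5 4)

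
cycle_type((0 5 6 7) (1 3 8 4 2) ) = 4.5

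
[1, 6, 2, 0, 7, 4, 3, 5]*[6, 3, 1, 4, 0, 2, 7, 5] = [3, 7, 1, 6, 5, 0, 4, 2]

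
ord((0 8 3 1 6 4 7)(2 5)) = 14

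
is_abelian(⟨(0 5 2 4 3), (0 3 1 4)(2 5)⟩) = no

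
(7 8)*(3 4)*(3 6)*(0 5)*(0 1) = (0 5 1)(3 4 6)(7 8)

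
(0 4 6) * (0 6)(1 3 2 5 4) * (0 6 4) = (0 1 3 2 5)(4 6)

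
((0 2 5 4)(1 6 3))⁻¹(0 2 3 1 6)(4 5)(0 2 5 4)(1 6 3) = (0 4)(1 6 3 2 5)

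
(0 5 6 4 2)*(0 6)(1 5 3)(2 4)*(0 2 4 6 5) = (0 3 1)(2 5)(4 6)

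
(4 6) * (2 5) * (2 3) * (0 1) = (0 1)(2 5 3)(4 6)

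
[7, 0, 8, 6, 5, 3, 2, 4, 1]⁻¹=[1, 8, 6, 5, 7, 4, 3, 0, 2]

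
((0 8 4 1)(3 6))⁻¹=(0 1 4 8)(3 6)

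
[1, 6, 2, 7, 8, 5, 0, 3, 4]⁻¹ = [6, 0, 2, 7, 8, 5, 1, 3, 4]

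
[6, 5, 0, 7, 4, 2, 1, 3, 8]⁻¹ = [2, 6, 5, 7, 4, 1, 0, 3, 8]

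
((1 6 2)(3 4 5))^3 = ()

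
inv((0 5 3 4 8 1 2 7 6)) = (0 6 7 2 1 8 4 3 5)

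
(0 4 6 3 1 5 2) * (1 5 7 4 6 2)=(0 6 3 5 1 7 4 2)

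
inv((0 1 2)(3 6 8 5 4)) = (0 2 1)(3 4 5 8 6)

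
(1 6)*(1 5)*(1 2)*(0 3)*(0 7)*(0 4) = (0 3 7 4)(1 6 5 2)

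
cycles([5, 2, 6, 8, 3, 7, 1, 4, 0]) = (0 5 7 4 3 8)(1 2 6)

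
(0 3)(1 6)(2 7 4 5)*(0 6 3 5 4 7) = (0 5 2)(1 3 6)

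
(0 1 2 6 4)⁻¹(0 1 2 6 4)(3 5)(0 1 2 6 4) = (0 1 2 6 4)(3 5)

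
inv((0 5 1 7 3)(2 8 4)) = (0 3 7 1 5)(2 4 8)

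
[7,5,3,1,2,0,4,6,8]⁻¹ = [5,3,4,2,6,1,7,0,8]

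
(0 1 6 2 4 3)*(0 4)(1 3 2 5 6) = (0 3 4 2)(5 6)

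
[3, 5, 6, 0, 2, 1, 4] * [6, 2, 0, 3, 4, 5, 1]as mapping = [0→3, 1→5, 2→1, 3→6, 4→0, 5→2, 6→4]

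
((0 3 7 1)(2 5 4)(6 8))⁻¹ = (0 1 7 3)(2 4 5)(6 8)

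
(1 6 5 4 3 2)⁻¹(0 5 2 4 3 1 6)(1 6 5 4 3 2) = (0 4 1 3 2 6 5)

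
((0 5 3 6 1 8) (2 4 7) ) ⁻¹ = (0 8 1 6 3 5) (2 7 4) 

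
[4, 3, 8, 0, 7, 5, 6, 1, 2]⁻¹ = [3, 7, 8, 1, 0, 5, 6, 4, 2]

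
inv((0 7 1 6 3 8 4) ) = (0 4 8 3 6 1 7) 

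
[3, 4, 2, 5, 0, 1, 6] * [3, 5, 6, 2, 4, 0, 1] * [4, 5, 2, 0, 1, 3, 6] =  [2, 1, 6, 4, 0, 3, 5]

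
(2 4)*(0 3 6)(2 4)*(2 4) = (0 3 6)(2 4)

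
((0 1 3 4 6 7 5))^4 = (0 6 1 7 3 5 4)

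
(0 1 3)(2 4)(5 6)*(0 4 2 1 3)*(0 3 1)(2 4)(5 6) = (0 1 3 2 4)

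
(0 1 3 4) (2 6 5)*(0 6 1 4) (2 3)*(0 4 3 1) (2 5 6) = (0 3 4 2) (1 5) 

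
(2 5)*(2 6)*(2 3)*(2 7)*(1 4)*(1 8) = (1 4 8)(2 5 6 3 7)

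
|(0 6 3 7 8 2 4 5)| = 8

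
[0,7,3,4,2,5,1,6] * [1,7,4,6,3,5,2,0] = [1,0,6,3,4,5,7,2]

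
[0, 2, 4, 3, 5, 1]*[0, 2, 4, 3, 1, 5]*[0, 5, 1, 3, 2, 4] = [0, 2, 5, 3, 4, 1]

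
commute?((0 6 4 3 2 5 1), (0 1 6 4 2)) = no:(0 6 4 3 2 5 1) * (0 1 6 4 2) = (0 4 3)(2 5 6), (0 1 6 4 2) * (0 6 4 3 2 5 1) = (1 4 5)(2 6 3)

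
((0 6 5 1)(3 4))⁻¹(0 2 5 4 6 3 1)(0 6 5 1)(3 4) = (0 6 2 1 3 5 4)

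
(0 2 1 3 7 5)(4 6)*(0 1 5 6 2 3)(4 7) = (0 3 4 2 5 1)(6 7)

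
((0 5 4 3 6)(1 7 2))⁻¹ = (0 6 3 4 5)(1 2 7)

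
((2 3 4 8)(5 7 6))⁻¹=(2 8 4 3)(5 6 7)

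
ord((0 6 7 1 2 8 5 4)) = 8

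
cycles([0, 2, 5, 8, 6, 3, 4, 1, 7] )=(1 2 5 3 8 7)(4 6)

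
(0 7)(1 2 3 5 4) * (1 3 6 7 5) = (0 5 4 3 1 2 6 7)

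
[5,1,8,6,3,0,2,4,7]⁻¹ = [5,1,6,4,7,0,3,8,2]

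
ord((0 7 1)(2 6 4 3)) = 12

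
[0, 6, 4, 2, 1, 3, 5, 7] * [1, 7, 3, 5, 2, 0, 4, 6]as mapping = [0→1, 1→4, 2→2, 3→3, 4→7, 5→5, 6→0, 7→6]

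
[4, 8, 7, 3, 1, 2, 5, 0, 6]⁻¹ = [7, 4, 5, 3, 0, 6, 8, 2, 1]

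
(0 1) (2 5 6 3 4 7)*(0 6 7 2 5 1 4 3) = (0 4 2 1 6) (5 7) 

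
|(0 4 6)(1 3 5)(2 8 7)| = 3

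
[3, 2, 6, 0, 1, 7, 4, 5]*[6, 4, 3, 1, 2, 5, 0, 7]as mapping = [0→1, 1→3, 2→0, 3→6, 4→4, 5→7, 6→2, 7→5]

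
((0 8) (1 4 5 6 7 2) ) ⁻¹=(0 8) (1 2 7 6 5 4) 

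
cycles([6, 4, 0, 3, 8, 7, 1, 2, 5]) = (0 6 1 4 8 5 7 2)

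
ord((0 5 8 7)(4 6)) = 4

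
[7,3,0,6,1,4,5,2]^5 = [2,1,7,3,4,5,6,0]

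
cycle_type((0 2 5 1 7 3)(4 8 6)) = 3.6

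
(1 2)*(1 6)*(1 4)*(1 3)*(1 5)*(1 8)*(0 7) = (0 7) (1 2 6 4 3 5 8) 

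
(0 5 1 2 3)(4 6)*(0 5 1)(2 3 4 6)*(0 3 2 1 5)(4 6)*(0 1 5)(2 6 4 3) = (1 6 3)(2 4 5)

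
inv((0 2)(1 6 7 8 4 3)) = (0 2)(1 3 4 8 7 6)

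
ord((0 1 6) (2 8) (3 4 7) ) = 6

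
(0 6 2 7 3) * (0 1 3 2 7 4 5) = (0 6 7 2 4 5)(1 3)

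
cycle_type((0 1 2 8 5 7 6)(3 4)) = 2.7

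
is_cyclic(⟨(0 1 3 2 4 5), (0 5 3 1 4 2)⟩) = no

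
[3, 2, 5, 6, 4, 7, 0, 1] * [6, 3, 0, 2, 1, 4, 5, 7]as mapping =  [0→2, 1→0, 2→4, 3→5, 4→1, 5→7, 6→6, 7→3]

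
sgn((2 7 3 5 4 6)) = -1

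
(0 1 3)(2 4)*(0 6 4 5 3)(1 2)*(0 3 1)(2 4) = (0 4)(1 3 6 2 5)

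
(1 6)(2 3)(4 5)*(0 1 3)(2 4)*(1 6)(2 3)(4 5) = (0 6 2)(3 5)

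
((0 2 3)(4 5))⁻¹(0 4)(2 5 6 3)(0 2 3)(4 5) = (0 3 4 6)(2 5)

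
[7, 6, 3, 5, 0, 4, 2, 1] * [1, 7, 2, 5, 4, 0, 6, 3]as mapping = [0→3, 1→6, 2→5, 3→0, 4→1, 5→4, 6→2, 7→7]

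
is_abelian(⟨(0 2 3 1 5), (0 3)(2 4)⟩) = no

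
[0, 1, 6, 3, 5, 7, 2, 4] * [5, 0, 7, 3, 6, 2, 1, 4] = [5, 0, 1, 3, 2, 4, 7, 6]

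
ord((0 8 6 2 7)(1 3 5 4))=20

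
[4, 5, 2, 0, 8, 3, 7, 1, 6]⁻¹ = [3, 7, 2, 5, 0, 1, 8, 6, 4]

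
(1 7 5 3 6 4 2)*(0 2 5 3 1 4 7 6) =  (0 2 4 5 1 6 7 3)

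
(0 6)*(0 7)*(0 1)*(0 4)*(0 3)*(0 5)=(0 6 7 1 4 3 5)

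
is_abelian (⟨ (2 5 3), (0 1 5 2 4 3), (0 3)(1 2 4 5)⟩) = no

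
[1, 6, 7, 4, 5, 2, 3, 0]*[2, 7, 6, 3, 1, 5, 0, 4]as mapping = [0→7, 1→0, 2→4, 3→1, 4→5, 5→6, 6→3, 7→2]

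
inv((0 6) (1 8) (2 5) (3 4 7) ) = (0 6) (1 8) (2 5) (3 7 4) 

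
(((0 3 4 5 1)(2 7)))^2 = (0 4 1 3 5)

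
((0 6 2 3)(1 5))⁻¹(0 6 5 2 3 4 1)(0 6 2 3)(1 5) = (0 4 5 6 2 1 3)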